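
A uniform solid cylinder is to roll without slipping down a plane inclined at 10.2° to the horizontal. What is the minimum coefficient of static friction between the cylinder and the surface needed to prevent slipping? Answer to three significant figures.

The moment of inertia is (1/2)MR², giving k ≡ I/(MR²) = 0.5.
Translational: Mg sinθ − f = Ma. Rotational about the CM: fR = Iα = kMRa, so f = kMa.
These give a = g sinθ/(1+k) and the required friction f = kMg sinθ/(1+k).
With N = Mg cosθ, the no-slip condition f ≤ μN gives μ_min = f/N = k tanθ/(1+k).
μ_min = 0.5 × tan10.2° / 1.5 ≈ 0.0600.

μ_min ≈ 0.0600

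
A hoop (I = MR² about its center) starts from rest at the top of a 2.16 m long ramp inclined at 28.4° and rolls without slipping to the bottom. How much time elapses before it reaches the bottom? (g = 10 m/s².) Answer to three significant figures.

t ≈ 1.35 s

The moment of inertia is MR², giving k ≡ I/(MR²) = 1.
Newton's second law down the slope: Mg sinθ − f = Ma. The torque equation fR = Iα (with α = a/R) gives f = kMa.
Hence a = g sinθ/(1+k) = 10×sin28.4°/2 = 2.378 m/s².
Starting from rest, L = ½at², so t = √(2L/a) = √(2×2.16/2.378) ≈ 1.35 s.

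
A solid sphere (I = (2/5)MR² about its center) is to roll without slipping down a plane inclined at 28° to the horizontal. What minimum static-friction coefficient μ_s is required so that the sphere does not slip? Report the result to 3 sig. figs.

μ_min ≈ 0.152

The moment of inertia is (2/5)MR², giving k ≡ I/(MR²) = 0.4.
Newton's second law down the slope: Mg sinθ − f = Ma. The torque equation fR = Iα (with α = a/R) gives f = kMa.
These give a = g sinθ/(1+k) and the required friction f = kMg sinθ/(1+k).
With N = Mg cosθ, the no-slip condition f ≤ μN gives μ_min = f/N = k tanθ/(1+k).
μ_min = 0.4 × tan28° / 1.4 ≈ 0.152.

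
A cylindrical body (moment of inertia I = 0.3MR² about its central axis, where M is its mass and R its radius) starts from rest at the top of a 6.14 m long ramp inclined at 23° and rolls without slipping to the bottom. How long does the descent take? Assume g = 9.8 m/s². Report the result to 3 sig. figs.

The moment of inertia is 0.3MR², giving k ≡ I/(MR²) = 0.3.
Translational: Mg sinθ − f = Ma. Rotational about the CM: fR = Iα = kMRa, so f = kMa.
Hence a = g sinθ/(1+k) = 9.8×sin23°/1.3 = 2.946 m/s².
With constant a from rest, t = √(2L/a) = √(2·6.14/2.946) ≈ 2.04 s.

t ≈ 2.04 s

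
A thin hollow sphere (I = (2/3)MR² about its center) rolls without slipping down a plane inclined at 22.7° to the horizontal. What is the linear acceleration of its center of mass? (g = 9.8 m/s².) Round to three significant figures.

For this body I = (2/3)MR², i.e. k = I/(MR²) = 2/3.
Newton's second law down the slope: Mg sinθ − f = Ma. The torque equation fR = Iα (with α = a/R) gives f = kMa.
Eliminating f: Mg sinθ = (1+k)Ma, so a = g sinθ/(1+k) = 9.8 × sin22.7° / 1.667 ≈ 2.27 m/s².

a ≈ 2.27 m/s²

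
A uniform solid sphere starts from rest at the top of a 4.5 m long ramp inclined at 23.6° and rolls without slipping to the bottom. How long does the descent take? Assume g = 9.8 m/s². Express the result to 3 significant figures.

Here I = (2/5)MR², so the shape factor k = I/(MR²) = 0.4.
Along the incline Mg sinθ − f = Ma, and torque about the center fR = Iα = kMR²(a/R) gives f = kMa.
Hence a = g sinθ/(1+k) = 9.8×sin23.6°/1.4 = 2.802 m/s².
Starting from rest, L = ½at², so t = √(2L/a) = √(2×4.5/2.802) ≈ 1.79 s.

t ≈ 1.79 s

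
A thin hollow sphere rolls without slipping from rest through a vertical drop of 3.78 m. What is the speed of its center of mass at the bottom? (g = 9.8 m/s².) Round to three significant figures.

v ≈ 6.67 m/s

The moment of inertia is (2/3)MR², giving k ≡ I/(MR²) = 2/3.
Pure rolling means v = ωR; then KE = ½Mv² + ½I(v/R)² = ½(1+k)Mv² = (5/6)Mv².
Setting Mgh = (5/6)Mv² gives v = √(2gh/(1+k)) = √(2·9.8·3.78/1.667) ≈ 6.67 m/s.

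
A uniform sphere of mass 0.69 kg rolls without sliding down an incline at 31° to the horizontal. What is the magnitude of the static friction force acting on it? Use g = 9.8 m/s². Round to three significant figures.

f ≈ 0.995 N

With I = (2/5)MR², the ratio k = I/(MR²) is 0.4.
Along the incline Mg sinθ − f = Ma, and torque about the center fR = Iα = kMR²(a/R) gives f = kMa.
Combining, a = g sinθ/(1+k) and f = kMa = kMg sinθ/(1+k).
f = 0.4 × 0.69 × 9.8 × sin31° / 1.4 ≈ 0.995 N.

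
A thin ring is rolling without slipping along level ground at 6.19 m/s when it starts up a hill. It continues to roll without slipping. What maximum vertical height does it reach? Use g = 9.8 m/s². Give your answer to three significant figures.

h ≈ 3.91 m

Here I = MR², so the shape factor k = I/(MR²) = 1.
Pure rolling means v = ωR; then KE = ½Mv² + ½I(v/R)² = ½(1+k)Mv² = Mv².
All of this converts to potential energy at the highest point: Mv₀² = Mgh.
Thus h = (1+k)v₀²/(2g) = 2 × 6.19² / (2 × 9.8) ≈ 3.91 m.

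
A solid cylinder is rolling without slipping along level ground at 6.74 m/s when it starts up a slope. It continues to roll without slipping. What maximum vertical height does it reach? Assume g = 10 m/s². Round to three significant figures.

Here I = (1/2)MR², so the shape factor k = I/(MR²) = 0.5.
Pure rolling means v = ωR; then KE = ½Mv² + ½I(v/R)² = ½(1+k)Mv² = (3/4)Mv².
At the top the kinetic energy is zero, so (3/4)Mv₀² = Mgh.
Thus h = (1+k)v₀²/(2g) = 1.5 × 6.74² / (2 × 10) ≈ 3.41 m.

h ≈ 3.41 m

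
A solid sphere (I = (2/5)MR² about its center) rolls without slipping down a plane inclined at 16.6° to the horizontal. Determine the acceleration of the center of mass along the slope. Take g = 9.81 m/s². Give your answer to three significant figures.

For this body I = (2/5)MR², i.e. k = I/(MR²) = 0.4.
Along the incline Mg sinθ − f = Ma, and torque about the center fR = Iα = kMR²(a/R) gives f = kMa.
Eliminating f: Mg sinθ = (1+k)Ma, so a = g sinθ/(1+k) = 9.81 × sin16.6° / 1.4 ≈ 2.00 m/s².

a ≈ 2.00 m/s²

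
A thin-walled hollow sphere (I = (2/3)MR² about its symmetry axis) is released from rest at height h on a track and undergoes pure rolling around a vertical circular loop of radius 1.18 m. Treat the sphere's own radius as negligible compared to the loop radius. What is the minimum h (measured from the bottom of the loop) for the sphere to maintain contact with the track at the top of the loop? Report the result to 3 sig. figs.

For this body I = (2/3)MR², i.e. k = I/(MR²) = 2/3.
At the top of the loop, the minimum-contact condition is Mg = Mv_top²/r, so v_top² = gr.
With ω = v/R, the kinetic energy at speed v is ½(1+k)Mv² = (5/6)Mv².
Energy conservation from release (height h) to the top (height 2r): Mgh = Mg(2r) + (5/6)M·gr.
Thus h_min = 2r + (1+k)r/2 = r(2 + 1.667/2) = 1.18 × 2.833 ≈ 3.34 m.

h_min ≈ 3.34 m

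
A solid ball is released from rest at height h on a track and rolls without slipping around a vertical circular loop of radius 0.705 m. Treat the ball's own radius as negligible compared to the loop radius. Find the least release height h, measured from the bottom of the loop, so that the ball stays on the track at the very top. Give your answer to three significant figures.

For this body I = (2/5)MR², i.e. k = I/(MR²) = 0.4.
At the top, contact is just lost when gravity alone supplies the centripetal force: Mg = Mv_top²/r, i.e. v_top² = gr.
With ω = v/R, the kinetic energy at speed v is ½(1+k)Mv² = (7/10)Mv².
Energy conservation from release (height h) to the top (height 2r): Mgh = Mg(2r) + (7/10)M·gr.
Thus h_min = 2r + (1+k)r/2 = r(2 + 1.4/2) = 0.705 × 2.7 ≈ 1.90 m.

h_min ≈ 1.90 m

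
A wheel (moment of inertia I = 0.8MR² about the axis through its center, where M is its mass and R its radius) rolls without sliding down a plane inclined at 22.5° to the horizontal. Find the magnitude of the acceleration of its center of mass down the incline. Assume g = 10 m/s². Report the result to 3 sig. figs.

a ≈ 2.13 m/s²

Here I = 0.8MR², so the shape factor k = I/(MR²) = 0.8.
Newton's second law down the slope: Mg sinθ − f = Ma. The torque equation fR = Iα (with α = a/R) gives f = kMa.
Eliminating f: Mg sinθ = (1+k)Ma, so a = g sinθ/(1+k) = 10 × sin22.5° / 1.8 ≈ 2.13 m/s².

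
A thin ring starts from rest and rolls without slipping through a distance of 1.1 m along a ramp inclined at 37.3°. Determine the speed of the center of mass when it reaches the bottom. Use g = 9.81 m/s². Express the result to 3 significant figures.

v ≈ 2.56 m/s

With I = MR², the ratio k = I/(MR²) is 1.
Since it rolls without slipping, ω = v/R and KE = ½Mv² + ½Iω² = ½(1+k)Mv² = Mv².
The vertical drop is h = L sinθ = 1.1 × sin37.3° = 0.6666 m.
Setting Mgh = Mv² gives v = √(2gh/(1+k)) = √(2·9.81·0.6666/2) ≈ 2.56 m/s.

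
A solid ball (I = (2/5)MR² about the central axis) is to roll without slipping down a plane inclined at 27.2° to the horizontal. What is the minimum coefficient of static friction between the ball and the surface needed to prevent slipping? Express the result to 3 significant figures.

μ_min ≈ 0.147

Here I = (2/5)MR², so the shape factor k = I/(MR²) = 0.4.
Translational: Mg sinθ − f = Ma. Rotational about the CM: fR = Iα = kMRa, so f = kMa.
These give a = g sinθ/(1+k) and the required friction f = kMg sinθ/(1+k).
With N = Mg cosθ, the no-slip condition f ≤ μN gives μ_min = f/N = k tanθ/(1+k).
μ_min = 0.4 × tan27.2° / 1.4 ≈ 0.147.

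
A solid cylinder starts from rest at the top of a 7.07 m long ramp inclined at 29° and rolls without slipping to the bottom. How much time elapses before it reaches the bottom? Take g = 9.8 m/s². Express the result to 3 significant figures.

t ≈ 2.11 s

The moment of inertia is (1/2)MR², giving k ≡ I/(MR²) = 0.5.
Translational: Mg sinθ − f = Ma. Rotational about the CM: fR = Iα = kMRa, so f = kMa.
Hence a = g sinθ/(1+k) = 9.8×sin29°/1.5 = 3.167 m/s².
Starting from rest, L = ½at², so t = √(2L/a) = √(2×7.07/3.167) ≈ 2.11 s.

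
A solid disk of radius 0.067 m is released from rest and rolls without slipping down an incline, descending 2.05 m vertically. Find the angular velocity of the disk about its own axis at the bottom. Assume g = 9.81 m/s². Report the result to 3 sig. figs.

ω ≈ 77.3 rad/s

Here I = (1/2)MR², so the shape factor k = I/(MR²) = 0.5.
Rolling without slipping gives ω = v/R, so the total kinetic energy is ½Mv² + ½Iω² = ½(1+k)Mv² = (3/4)Mv².
Energy conservation Mgh = ½(1+k)Mv² gives v = √(2gh/(1+k)) = √(2 × 9.81 × 2.05 / 1.5) = 5.178 m/s.
The angular speed follows from ω = v/R = 5.178/0.067 ≈ 77.3 rad/s.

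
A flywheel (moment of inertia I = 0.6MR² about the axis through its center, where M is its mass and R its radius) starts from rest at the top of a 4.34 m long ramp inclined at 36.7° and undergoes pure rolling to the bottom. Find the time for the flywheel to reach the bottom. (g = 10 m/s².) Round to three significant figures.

Here I = 0.6MR², so the shape factor k = I/(MR²) = 0.6.
Newton's second law down the slope: Mg sinθ − f = Ma. The torque equation fR = Iα (with α = a/R) gives f = kMa.
Hence a = g sinθ/(1+k) = 10×sin36.7°/1.6 = 3.735 m/s².
Starting from rest, L = ½at², so t = √(2L/a) = √(2×4.34/3.735) ≈ 1.52 s.

t ≈ 1.52 s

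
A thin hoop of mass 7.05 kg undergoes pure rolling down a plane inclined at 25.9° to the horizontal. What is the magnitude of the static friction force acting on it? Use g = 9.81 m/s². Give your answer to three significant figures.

The moment of inertia is MR², giving k ≡ I/(MR²) = 1.
Translational: Mg sinθ − f = Ma. Rotational about the CM: fR = Iα = kMRa, so f = kMa.
Combining, a = g sinθ/(1+k) and f = kMa = kMg sinθ/(1+k).
f = 1 × 7.05 × 9.81 × sin25.9° / 2 ≈ 15.1 N.

f ≈ 15.1 N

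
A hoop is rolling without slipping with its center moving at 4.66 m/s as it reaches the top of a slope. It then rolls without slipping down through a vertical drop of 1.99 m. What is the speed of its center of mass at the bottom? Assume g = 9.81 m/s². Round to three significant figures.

Here I = MR², so the shape factor k = I/(MR²) = 1.
Pure rolling means v = ωR; then KE = ½Mv² + ½I(v/R)² = ½(1+k)Mv² = Mv².
Conserving energy between top and bottom: Mv² = Mv₀² + Mgh, hence v² = v₀² + 2gh/(1+k).
v = √(4.66² + 2×9.81×1.99/2) = √41.24 ≈ 6.42 m/s.

v ≈ 6.42 m/s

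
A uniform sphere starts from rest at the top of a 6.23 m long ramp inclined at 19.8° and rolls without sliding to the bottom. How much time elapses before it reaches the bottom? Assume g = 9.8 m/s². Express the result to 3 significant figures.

With I = (2/5)MR², the ratio k = I/(MR²) is 0.4.
Along the incline Mg sinθ − f = Ma, and torque about the center fR = Iα = kMR²(a/R) gives f = kMa.
Hence a = g sinθ/(1+k) = 9.8×sin19.8°/1.4 = 2.371 m/s².
Starting from rest, L = ½at², so t = √(2L/a) = √(2×6.23/2.371) ≈ 2.29 s.

t ≈ 2.29 s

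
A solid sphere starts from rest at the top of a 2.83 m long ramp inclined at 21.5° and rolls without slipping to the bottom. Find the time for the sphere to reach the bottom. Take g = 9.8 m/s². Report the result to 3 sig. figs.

t ≈ 1.49 s

The moment of inertia is (2/5)MR², giving k ≡ I/(MR²) = 0.4.
Along the incline Mg sinθ − f = Ma, and torque about the center fR = Iα = kMR²(a/R) gives f = kMa.
Hence a = g sinθ/(1+k) = 9.8×sin21.5°/1.4 = 2.566 m/s².
With constant a from rest, t = √(2L/a) = √(2·2.83/2.566) ≈ 1.49 s.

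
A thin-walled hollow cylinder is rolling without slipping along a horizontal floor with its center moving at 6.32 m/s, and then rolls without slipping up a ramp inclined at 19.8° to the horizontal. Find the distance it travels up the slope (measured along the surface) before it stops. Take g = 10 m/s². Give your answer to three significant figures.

d ≈ 11.8 m

The moment of inertia is MR², giving k ≡ I/(MR²) = 1.
Since it rolls without slipping, ω = v/R and KE = ½Mv² + ½Iω² = ½(1+k)Mv² = Mv².
Setting this equal to Mgh gives the vertical rise h = (1+k)v₀²/(2g) = 2×6.32²/(2×10) = 3.994 m.
Along the incline, d = h/sinθ = 3.994/sin19.8° ≈ 11.8 m.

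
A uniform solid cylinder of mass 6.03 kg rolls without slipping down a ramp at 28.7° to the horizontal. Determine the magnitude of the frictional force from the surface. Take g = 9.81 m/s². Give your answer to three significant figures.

The moment of inertia is (1/2)MR², giving k ≡ I/(MR²) = 0.5.
Along the incline Mg sinθ − f = Ma, and torque about the center fR = Iα = kMR²(a/R) gives f = kMa.
Combining, a = g sinθ/(1+k) and f = kMa = kMg sinθ/(1+k).
f = 0.5 × 6.03 × 9.81 × sin28.7° / 1.5 ≈ 9.47 N.

f ≈ 9.47 N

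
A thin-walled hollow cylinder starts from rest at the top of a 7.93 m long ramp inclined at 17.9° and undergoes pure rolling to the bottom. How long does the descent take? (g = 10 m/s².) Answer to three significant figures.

With I = MR², the ratio k = I/(MR²) is 1.
Translational: Mg sinθ − f = Ma. Rotational about the CM: fR = Iα = kMRa, so f = kMa.
Hence a = g sinθ/(1+k) = 10×sin17.9°/2 = 1.537 m/s².
Starting from rest, L = ½at², so t = √(2L/a) = √(2×7.93/1.537) ≈ 3.21 s.

t ≈ 3.21 s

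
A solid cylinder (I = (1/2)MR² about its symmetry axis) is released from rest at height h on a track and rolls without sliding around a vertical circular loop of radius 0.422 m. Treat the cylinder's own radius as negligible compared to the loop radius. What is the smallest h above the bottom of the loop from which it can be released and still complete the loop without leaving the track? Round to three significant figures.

With I = (1/2)MR², the ratio k = I/(MR²) is 0.5.
At the top, contact is just lost when gravity alone supplies the centripetal force: Mg = Mv_top²/r, i.e. v_top² = gr.
With ω = v/R, the kinetic energy at speed v is ½(1+k)Mv² = (3/4)Mv².
Energy conservation from release (height h) to the top (height 2r): Mgh = Mg(2r) + (3/4)M·gr.
Thus h_min = 2r + (1+k)r/2 = r(2 + 1.5/2) = 0.422 × 2.75 ≈ 1.16 m.

h_min ≈ 1.16 m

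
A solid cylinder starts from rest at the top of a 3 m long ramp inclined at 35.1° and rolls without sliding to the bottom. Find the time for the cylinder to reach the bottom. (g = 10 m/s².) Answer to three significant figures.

The moment of inertia is (1/2)MR², giving k ≡ I/(MR²) = 0.5.
Newton's second law down the slope: Mg sinθ − f = Ma. The torque equation fR = Iα (with α = a/R) gives f = kMa.
Hence a = g sinθ/(1+k) = 10×sin35.1°/1.5 = 3.833 m/s².
With constant a from rest, t = √(2L/a) = √(2·3/3.833) ≈ 1.25 s.

t ≈ 1.25 s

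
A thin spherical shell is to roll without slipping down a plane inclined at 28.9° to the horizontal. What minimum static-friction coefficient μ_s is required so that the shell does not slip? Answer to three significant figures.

μ_min ≈ 0.221

Here I = (2/3)MR², so the shape factor k = I/(MR²) = 2/3.
Along the incline Mg sinθ − f = Ma, and torque about the center fR = Iα = kMR²(a/R) gives f = kMa.
These give a = g sinθ/(1+k) and the required friction f = kMg sinθ/(1+k).
The normal force is N = Mg cosθ, so μ_min = f/N = k tanθ/(1+k).
μ_min = (2/3) × tan28.9° / 1.667 ≈ 0.221.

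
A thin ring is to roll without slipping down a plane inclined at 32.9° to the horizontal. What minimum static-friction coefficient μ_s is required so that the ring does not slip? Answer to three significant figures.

For this body I = MR², i.e. k = I/(MR²) = 1.
Along the incline Mg sinθ − f = Ma, and torque about the center fR = Iα = kMR²(a/R) gives f = kMa.
These give a = g sinθ/(1+k) and the required friction f = kMg sinθ/(1+k).
The normal force is N = Mg cosθ, so μ_min = f/N = k tanθ/(1+k).
μ_min = 1 × tan32.9° / 2 ≈ 0.323.

μ_min ≈ 0.323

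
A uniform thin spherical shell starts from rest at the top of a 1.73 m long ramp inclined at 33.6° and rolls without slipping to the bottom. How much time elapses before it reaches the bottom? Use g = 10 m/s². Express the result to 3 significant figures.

t ≈ 1.02 s

For this body I = (2/3)MR², i.e. k = I/(MR²) = 2/3.
Translational: Mg sinθ − f = Ma. Rotational about the CM: fR = Iα = kMRa, so f = kMa.
Hence a = g sinθ/(1+k) = 10×sin33.6°/1.667 = 3.32 m/s².
With constant a from rest, t = √(2L/a) = √(2·1.73/3.32) ≈ 1.02 s.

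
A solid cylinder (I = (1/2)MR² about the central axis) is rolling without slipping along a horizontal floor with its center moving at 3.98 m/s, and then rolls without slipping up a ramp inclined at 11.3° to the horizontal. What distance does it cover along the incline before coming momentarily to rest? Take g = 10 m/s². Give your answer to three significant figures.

d ≈ 6.06 m

The moment of inertia is (1/2)MR², giving k ≡ I/(MR²) = 0.5.
Rolling without slipping gives ω = v/R, so the total kinetic energy is ½Mv² + ½Iω² = ½(1+k)Mv² = (3/4)Mv².
Setting this equal to Mgh gives the vertical rise h = (1+k)v₀²/(2g) = 1.5×3.98²/(2×10) = 1.188 m.
The distance along the slope is d = h/sinθ = 1.188/sin11.3° ≈ 6.06 m.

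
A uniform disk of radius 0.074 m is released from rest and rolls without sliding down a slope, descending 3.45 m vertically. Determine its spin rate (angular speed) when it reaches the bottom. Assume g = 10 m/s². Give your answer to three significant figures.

Here I = (1/2)MR², so the shape factor k = I/(MR²) = 0.5.
Pure rolling means v = ωR; then KE = ½Mv² + ½I(v/R)² = ½(1+k)Mv² = (3/4)Mv².
Energy conservation Mgh = ½(1+k)Mv² gives v = √(2gh/(1+k)) = √(2 × 10 × 3.45 / 1.5) = 6.782 m/s.
The angular speed follows from ω = v/R = 6.782/0.074 ≈ 91.7 rad/s.

ω ≈ 91.7 rad/s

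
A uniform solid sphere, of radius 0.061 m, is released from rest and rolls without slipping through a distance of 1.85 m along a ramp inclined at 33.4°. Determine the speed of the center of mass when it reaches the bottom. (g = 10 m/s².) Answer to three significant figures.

v ≈ 3.81 m/s

With I = (2/5)MR², the ratio k = I/(MR²) is 0.4.
Rolling without slipping gives ω = v/R, so the total kinetic energy is ½Mv² + ½Iω² = ½(1+k)Mv² = (7/10)Mv².
The vertical drop is h = L sinθ = 1.85 × sin33.4° = 1.018 m.
Energy conservation: Mgh = (7/10)Mv², so v = √(2gh/(1+k)) = √(2 × 10 × 1.018 / 1.4) ≈ 3.81 m/s.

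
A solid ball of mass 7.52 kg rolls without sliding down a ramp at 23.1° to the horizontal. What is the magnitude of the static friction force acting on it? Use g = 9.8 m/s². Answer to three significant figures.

f ≈ 8.26 N

Here I = (2/5)MR², so the shape factor k = I/(MR²) = 0.4.
Translational: Mg sinθ − f = Ma. Rotational about the CM: fR = Iα = kMRa, so f = kMa.
Combining, a = g sinθ/(1+k) and f = kMa = kMg sinθ/(1+k).
f = 0.4 × 7.52 × 9.8 × sin23.1° / 1.4 ≈ 8.26 N.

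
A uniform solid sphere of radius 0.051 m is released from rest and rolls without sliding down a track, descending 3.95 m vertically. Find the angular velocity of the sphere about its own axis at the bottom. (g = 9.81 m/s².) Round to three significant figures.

With I = (2/5)MR², the ratio k = I/(MR²) is 0.4.
Pure rolling means v = ωR; then KE = ½Mv² + ½I(v/R)² = ½(1+k)Mv² = (7/10)Mv².
Energy conservation Mgh = ½(1+k)Mv² gives v = √(2gh/(1+k)) = √(2 × 9.81 × 3.95 / 1.4) = 7.44 m/s.
Then ω = v/R = 7.44 / 0.051 ≈ 146 rad/s.

ω ≈ 146 rad/s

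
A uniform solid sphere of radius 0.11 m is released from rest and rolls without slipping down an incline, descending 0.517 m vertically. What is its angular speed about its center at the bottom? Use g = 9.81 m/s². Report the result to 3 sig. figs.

ω ≈ 24.5 rad/s

The moment of inertia is (2/5)MR², giving k ≡ I/(MR²) = 0.4.
Since it rolls without slipping, ω = v/R and KE = ½Mv² + ½Iω² = ½(1+k)Mv² = (7/10)Mv².
Energy conservation Mgh = ½(1+k)Mv² gives v = √(2gh/(1+k)) = √(2 × 9.81 × 0.517 / 1.4) = 2.692 m/s.
The angular speed follows from ω = v/R = 2.692/0.11 ≈ 24.5 rad/s.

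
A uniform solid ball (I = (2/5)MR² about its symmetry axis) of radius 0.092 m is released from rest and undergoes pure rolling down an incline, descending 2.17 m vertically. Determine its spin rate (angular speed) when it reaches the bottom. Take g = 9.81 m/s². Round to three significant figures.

ω ≈ 59.9 rad/s

The moment of inertia is (2/5)MR², giving k ≡ I/(MR²) = 0.4.
Since it rolls without slipping, ω = v/R and KE = ½Mv² + ½Iω² = ½(1+k)Mv² = (7/10)Mv².
Energy conservation Mgh = ½(1+k)Mv² gives v = √(2gh/(1+k)) = √(2 × 9.81 × 2.17 / 1.4) = 5.515 m/s.
Then ω = v/R = 5.515 / 0.092 ≈ 59.9 rad/s.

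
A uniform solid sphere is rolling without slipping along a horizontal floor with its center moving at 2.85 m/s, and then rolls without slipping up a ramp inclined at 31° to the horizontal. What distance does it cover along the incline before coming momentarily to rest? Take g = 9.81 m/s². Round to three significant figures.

For this body I = (2/5)MR², i.e. k = I/(MR²) = 0.4.
Since it rolls without slipping, ω = v/R and KE = ½Mv² + ½Iω² = ½(1+k)Mv² = (7/10)Mv².
Setting this equal to Mgh gives the vertical rise h = (1+k)v₀²/(2g) = 1.4×2.85²/(2×9.81) = 0.5796 m.
Along the incline, d = h/sinθ = 0.5796/sin31° ≈ 1.13 m.

d ≈ 1.13 m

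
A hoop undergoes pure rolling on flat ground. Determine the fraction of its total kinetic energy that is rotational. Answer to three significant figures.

With I = MR², the ratio k = I/(MR²) is 1.
With ω = v/R, KE_trans = ½Mv² and KE_rot = ½Iω² = ½kMv², so KE_total = ½(1+k)Mv².
The rotational fraction is therefore k/(1+k) = 1/2 ≈ 0.500.

fraction ≈ 0.500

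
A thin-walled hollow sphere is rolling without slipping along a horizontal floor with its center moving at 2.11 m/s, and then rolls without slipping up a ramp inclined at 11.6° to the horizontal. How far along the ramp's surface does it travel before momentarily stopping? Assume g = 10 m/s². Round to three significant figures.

With I = (2/3)MR², the ratio k = I/(MR²) is 2/3.
Rolling without slipping gives ω = v/R, so the total kinetic energy is ½Mv² + ½Iω² = ½(1+k)Mv² = (5/6)Mv².
Setting this equal to Mgh gives the vertical rise h = (1+k)v₀²/(2g) = 1.667×2.11²/(2×10) = 0.371 m.
The distance along the slope is d = h/sinθ = 0.371/sin11.6° ≈ 1.85 m.

d ≈ 1.85 m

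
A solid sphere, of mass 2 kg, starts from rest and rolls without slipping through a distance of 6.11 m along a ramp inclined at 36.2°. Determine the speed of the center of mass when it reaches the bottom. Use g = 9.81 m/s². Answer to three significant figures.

v ≈ 7.11 m/s

For this body I = (2/5)MR², i.e. k = I/(MR²) = 0.4.
Pure rolling means v = ωR; then KE = ½Mv² + ½I(v/R)² = ½(1+k)Mv² = (7/10)Mv².
The vertical drop is h = L sinθ = 6.11 × sin36.2° = 3.609 m.
Energy conservation: Mgh = (7/10)Mv², so v = √(2gh/(1+k)) = √(2 × 9.81 × 3.609 / 1.4) ≈ 7.11 m/s.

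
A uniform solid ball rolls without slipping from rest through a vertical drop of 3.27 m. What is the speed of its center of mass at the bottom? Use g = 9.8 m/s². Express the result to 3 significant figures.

Here I = (2/5)MR², so the shape factor k = I/(MR²) = 0.4.
Rolling without slipping gives ω = v/R, so the total kinetic energy is ½Mv² + ½Iω² = ½(1+k)Mv² = (7/10)Mv².
Energy conservation: Mgh = (7/10)Mv², so v = √(2gh/(1+k)) = √(2 × 9.8 × 3.27 / 1.4) ≈ 6.77 m/s.

v ≈ 6.77 m/s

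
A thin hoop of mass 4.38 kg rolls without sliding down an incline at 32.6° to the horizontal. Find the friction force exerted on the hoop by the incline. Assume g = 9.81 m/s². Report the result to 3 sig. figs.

Here I = MR², so the shape factor k = I/(MR²) = 1.
Along the incline Mg sinθ − f = Ma, and torque about the center fR = Iα = kMR²(a/R) gives f = kMa.
Combining, a = g sinθ/(1+k) and f = kMa = kMg sinθ/(1+k).
f = 1 × 4.38 × 9.81 × sin32.6° / 2 ≈ 11.6 N.

f ≈ 11.6 N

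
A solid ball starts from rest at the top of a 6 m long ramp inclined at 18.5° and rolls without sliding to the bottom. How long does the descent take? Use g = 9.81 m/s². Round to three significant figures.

With I = (2/5)MR², the ratio k = I/(MR²) is 0.4.
Newton's second law down the slope: Mg sinθ − f = Ma. The torque equation fR = Iα (with α = a/R) gives f = kMa.
Hence a = g sinθ/(1+k) = 9.81×sin18.5°/1.4 = 2.223 m/s².
With constant a from rest, t = √(2L/a) = √(2·6/2.223) ≈ 2.32 s.

t ≈ 2.32 s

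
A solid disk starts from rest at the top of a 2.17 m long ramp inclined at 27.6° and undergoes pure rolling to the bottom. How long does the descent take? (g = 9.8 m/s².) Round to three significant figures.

With I = (1/2)MR², the ratio k = I/(MR²) is 0.5.
Along the incline Mg sinθ − f = Ma, and torque about the center fR = Iα = kMR²(a/R) gives f = kMa.
Hence a = g sinθ/(1+k) = 9.8×sin27.6°/1.5 = 3.027 m/s².
With constant a from rest, t = √(2L/a) = √(2·2.17/3.027) ≈ 1.20 s.

t ≈ 1.20 s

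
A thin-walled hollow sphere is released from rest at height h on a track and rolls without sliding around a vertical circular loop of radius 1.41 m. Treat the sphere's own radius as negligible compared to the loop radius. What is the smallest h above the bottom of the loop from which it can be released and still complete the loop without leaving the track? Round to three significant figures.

h_min ≈ 4.00 m

With I = (2/3)MR², the ratio k = I/(MR²) is 2/3.
At the top, contact is just lost when gravity alone supplies the centripetal force: Mg = Mv_top²/r, i.e. v_top² = gr.
With ω = v/R, the kinetic energy at speed v is ½(1+k)Mv² = (5/6)Mv².
Energy conservation from release (height h) to the top (height 2r): Mgh = Mg(2r) + (5/6)M·gr.
Thus h_min = 2r + (1+k)r/2 = r(2 + 1.667/2) = 1.41 × 2.833 ≈ 4.00 m.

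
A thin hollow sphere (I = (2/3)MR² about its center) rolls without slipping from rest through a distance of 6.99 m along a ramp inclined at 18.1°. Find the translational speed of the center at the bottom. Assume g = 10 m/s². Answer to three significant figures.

Here I = (2/3)MR², so the shape factor k = I/(MR²) = 2/3.
Since it rolls without slipping, ω = v/R and KE = ½Mv² + ½Iω² = ½(1+k)Mv² = (5/6)Mv².
The vertical drop is h = L sinθ = 6.99 × sin18.1° = 2.172 m.
Setting Mgh = (5/6)Mv² gives v = √(2gh/(1+k)) = √(2·10·2.172/1.667) ≈ 5.10 m/s.

v ≈ 5.10 m/s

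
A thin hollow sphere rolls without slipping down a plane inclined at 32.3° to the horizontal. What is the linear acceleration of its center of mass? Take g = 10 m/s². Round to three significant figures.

a ≈ 3.21 m/s²

For this body I = (2/3)MR², i.e. k = I/(MR²) = 2/3.
Along the incline Mg sinθ − f = Ma, and torque about the center fR = Iα = kMR²(a/R) gives f = kMa.
Eliminating f: Mg sinθ = (1+k)Ma, so a = g sinθ/(1+k) = 10 × sin32.3° / 1.667 ≈ 3.21 m/s².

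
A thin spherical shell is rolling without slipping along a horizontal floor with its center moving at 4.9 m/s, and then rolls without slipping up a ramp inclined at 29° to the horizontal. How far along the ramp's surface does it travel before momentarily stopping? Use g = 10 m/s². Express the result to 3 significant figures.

For this body I = (2/3)MR², i.e. k = I/(MR²) = 2/3.
Pure rolling means v = ωR; then KE = ½Mv² + ½I(v/R)² = ½(1+k)Mv² = (5/6)Mv².
Setting this equal to Mgh gives the vertical rise h = (1+k)v₀²/(2g) = 1.667×4.9²/(2×10) = 2.001 m.
Along the incline, d = h/sinθ = 2.001/sin29° ≈ 4.13 m.

d ≈ 4.13 m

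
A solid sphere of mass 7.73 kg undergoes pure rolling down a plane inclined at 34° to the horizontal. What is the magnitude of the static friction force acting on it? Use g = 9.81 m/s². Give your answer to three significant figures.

f ≈ 12.1 N

With I = (2/5)MR², the ratio k = I/(MR²) is 0.4.
Newton's second law down the slope: Mg sinθ − f = Ma. The torque equation fR = Iα (with α = a/R) gives f = kMa.
Combining, a = g sinθ/(1+k) and f = kMa = kMg sinθ/(1+k).
f = 0.4 × 7.73 × 9.81 × sin34° / 1.4 ≈ 12.1 N.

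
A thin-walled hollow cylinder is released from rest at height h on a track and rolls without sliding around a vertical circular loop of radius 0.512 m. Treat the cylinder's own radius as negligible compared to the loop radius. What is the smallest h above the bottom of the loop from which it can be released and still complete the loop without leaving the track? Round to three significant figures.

With I = MR², the ratio k = I/(MR²) is 1.
At the top, contact is just lost when gravity alone supplies the centripetal force: Mg = Mv_top²/r, i.e. v_top² = gr.
With ω = v/R, the kinetic energy at speed v is ½(1+k)Mv² = Mv².
Energy conservation from release (height h) to the top (height 2r): Mgh = Mg(2r) + M·gr.
Thus h_min = 2r + (1+k)r/2 = r(2 + 2/2) = 0.512 × 3 ≈ 1.54 m.

h_min ≈ 1.54 m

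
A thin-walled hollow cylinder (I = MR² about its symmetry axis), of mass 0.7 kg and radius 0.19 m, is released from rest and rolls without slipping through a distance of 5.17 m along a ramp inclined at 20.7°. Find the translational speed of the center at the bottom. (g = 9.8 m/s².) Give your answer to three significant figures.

Here I = MR², so the shape factor k = I/(MR²) = 1.
Since it rolls without slipping, ω = v/R and KE = ½Mv² + ½Iω² = ½(1+k)Mv² = Mv².
The vertical drop is h = L sinθ = 5.17 × sin20.7° = 1.827 m.
Energy conservation: Mgh = Mv², so v = √(2gh/(1+k)) = √(2 × 9.8 × 1.827 / 2) ≈ 4.23 m/s.

v ≈ 4.23 m/s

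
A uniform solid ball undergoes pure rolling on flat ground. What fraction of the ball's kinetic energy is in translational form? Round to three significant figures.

With I = (2/5)MR², the ratio k = I/(MR²) is 0.4.
With ω = v/R, KE_trans = ½Mv² and KE_rot = ½Iω² = ½kMv², so KE_total = ½(1+k)Mv².
The translational fraction is therefore 1/(1+k) = 1/1.4 ≈ 0.714.

fraction ≈ 0.714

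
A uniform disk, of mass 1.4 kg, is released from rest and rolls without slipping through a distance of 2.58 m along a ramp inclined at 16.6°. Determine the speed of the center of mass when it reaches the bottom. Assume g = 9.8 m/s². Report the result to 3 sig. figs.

With I = (1/2)MR², the ratio k = I/(MR²) is 0.5.
Pure rolling means v = ωR; then KE = ½Mv² + ½I(v/R)² = ½(1+k)Mv² = (3/4)Mv².
The vertical drop is h = L sinθ = 2.58 × sin16.6° = 0.7371 m.
Energy conservation: Mgh = (3/4)Mv², so v = √(2gh/(1+k)) = √(2 × 9.8 × 0.7371 / 1.5) ≈ 3.10 m/s.

v ≈ 3.10 m/s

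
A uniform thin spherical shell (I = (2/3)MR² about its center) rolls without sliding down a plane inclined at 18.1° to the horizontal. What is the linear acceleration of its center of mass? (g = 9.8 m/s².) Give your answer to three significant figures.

a ≈ 1.83 m/s²

Here I = (2/3)MR², so the shape factor k = I/(MR²) = 2/3.
Translational: Mg sinθ − f = Ma. Rotational about the CM: fR = Iα = kMRa, so f = kMa.
Eliminating f: Mg sinθ = (1+k)Ma, so a = g sinθ/(1+k) = 9.8 × sin18.1° / 1.667 ≈ 1.83 m/s².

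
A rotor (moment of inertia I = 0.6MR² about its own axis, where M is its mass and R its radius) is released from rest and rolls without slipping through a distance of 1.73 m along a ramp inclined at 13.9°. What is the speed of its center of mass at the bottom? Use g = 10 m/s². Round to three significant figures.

v ≈ 2.28 m/s

Here I = 0.6MR², so the shape factor k = I/(MR²) = 0.6.
Pure rolling means v = ωR; then KE = ½Mv² + ½I(v/R)² = ½(1+k)Mv² = (4/5)Mv².
The vertical drop is h = L sinθ = 1.73 × sin13.9° = 0.4156 m.
Setting Mgh = (4/5)Mv² gives v = √(2gh/(1+k)) = √(2·10·0.4156/1.6) ≈ 2.28 m/s.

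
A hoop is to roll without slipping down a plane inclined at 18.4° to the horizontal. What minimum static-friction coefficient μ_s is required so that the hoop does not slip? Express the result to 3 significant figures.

μ_min ≈ 0.166

With I = MR², the ratio k = I/(MR²) is 1.
Along the incline Mg sinθ − f = Ma, and torque about the center fR = Iα = kMR²(a/R) gives f = kMa.
These give a = g sinθ/(1+k) and the required friction f = kMg sinθ/(1+k).
The normal force is N = Mg cosθ, so μ_min = f/N = k tanθ/(1+k).
μ_min = 1 × tan18.4° / 2 ≈ 0.166.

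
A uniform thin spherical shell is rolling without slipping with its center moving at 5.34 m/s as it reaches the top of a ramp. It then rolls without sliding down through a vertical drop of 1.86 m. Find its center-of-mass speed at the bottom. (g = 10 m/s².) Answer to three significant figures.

v ≈ 7.13 m/s

With I = (2/3)MR², the ratio k = I/(MR²) is 2/3.
The rolling condition ω = v/R makes the rotational term ½I(v/R)² = ½kMv², so KE_total = ½(1+k)Mv² = (5/6)Mv².
Energy conservation: (5/6)Mv₀² + Mgh = (5/6)Mv², so v² = v₀² + 2gh/(1+k).
v = √(5.34² + 2×10×1.86/1.667) = √50.84 ≈ 7.13 m/s.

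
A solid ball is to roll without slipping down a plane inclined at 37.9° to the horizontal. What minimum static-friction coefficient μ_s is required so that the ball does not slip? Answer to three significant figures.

With I = (2/5)MR², the ratio k = I/(MR²) is 0.4.
Along the incline Mg sinθ − f = Ma, and torque about the center fR = Iα = kMR²(a/R) gives f = kMa.
These give a = g sinθ/(1+k) and the required friction f = kMg sinθ/(1+k).
The normal force is N = Mg cosθ, so μ_min = f/N = k tanθ/(1+k).
μ_min = 0.4 × tan37.9° / 1.4 ≈ 0.222.

μ_min ≈ 0.222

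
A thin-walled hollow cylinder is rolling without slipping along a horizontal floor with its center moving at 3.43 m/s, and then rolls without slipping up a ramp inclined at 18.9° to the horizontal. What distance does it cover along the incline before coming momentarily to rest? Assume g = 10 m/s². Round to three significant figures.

Here I = MR², so the shape factor k = I/(MR²) = 1.
Pure rolling means v = ωR; then KE = ½Mv² + ½I(v/R)² = ½(1+k)Mv² = Mv².
Setting this equal to Mgh gives the vertical rise h = (1+k)v₀²/(2g) = 2×3.43²/(2×10) = 1.176 m.
The distance along the slope is d = h/sinθ = 1.176/sin18.9° ≈ 3.63 m.

d ≈ 3.63 m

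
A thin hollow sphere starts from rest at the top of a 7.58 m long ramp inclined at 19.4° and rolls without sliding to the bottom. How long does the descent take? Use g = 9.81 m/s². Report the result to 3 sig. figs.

With I = (2/3)MR², the ratio k = I/(MR²) is 2/3.
Along the incline Mg sinθ − f = Ma, and torque about the center fR = Iα = kMR²(a/R) gives f = kMa.
Hence a = g sinθ/(1+k) = 9.81×sin19.4°/1.667 = 1.955 m/s².
Starting from rest, L = ½at², so t = √(2L/a) = √(2×7.58/1.955) ≈ 2.78 s.

t ≈ 2.78 s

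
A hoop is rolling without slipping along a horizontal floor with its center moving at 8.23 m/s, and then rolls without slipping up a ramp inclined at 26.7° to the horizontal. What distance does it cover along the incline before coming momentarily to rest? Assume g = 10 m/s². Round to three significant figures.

Here I = MR², so the shape factor k = I/(MR²) = 1.
Rolling without slipping gives ω = v/R, so the total kinetic energy is ½Mv² + ½Iω² = ½(1+k)Mv² = Mv².
Setting this equal to Mgh gives the vertical rise h = (1+k)v₀²/(2g) = 2×8.23²/(2×10) = 6.773 m.
Along the incline, d = h/sinθ = 6.773/sin26.7° ≈ 15.1 m.

d ≈ 15.1 m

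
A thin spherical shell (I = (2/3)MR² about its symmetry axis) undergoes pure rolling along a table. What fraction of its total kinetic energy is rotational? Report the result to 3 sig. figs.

The moment of inertia is (2/3)MR², giving k ≡ I/(MR²) = 2/3.
With ω = v/R, KE_trans = ½Mv² and KE_rot = ½Iω² = ½kMv², so KE_total = ½(1+k)Mv².
The rotational fraction is therefore k/(1+k) = (2/3)/1.667 ≈ 0.400.

fraction ≈ 0.400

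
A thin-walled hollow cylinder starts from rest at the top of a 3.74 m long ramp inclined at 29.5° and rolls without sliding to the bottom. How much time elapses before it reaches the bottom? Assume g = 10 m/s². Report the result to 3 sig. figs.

Here I = MR², so the shape factor k = I/(MR²) = 1.
Along the incline Mg sinθ − f = Ma, and torque about the center fR = Iα = kMR²(a/R) gives f = kMa.
Hence a = g sinθ/(1+k) = 10×sin29.5°/2 = 2.462 m/s².
Starting from rest, L = ½at², so t = √(2L/a) = √(2×3.74/2.462) ≈ 1.74 s.

t ≈ 1.74 s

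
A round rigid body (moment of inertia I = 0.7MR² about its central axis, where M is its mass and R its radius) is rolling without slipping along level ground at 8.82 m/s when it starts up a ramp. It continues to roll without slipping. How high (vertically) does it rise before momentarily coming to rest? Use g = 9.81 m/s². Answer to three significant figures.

With I = 0.7MR², the ratio k = I/(MR²) is 0.7.
Since it rolls without slipping, ω = v/R and KE = ½Mv² + ½Iω² = ½(1+k)Mv² = (17/20)Mv².
At the top the kinetic energy is zero, so (17/20)Mv₀² = Mgh.
Thus h = (1+k)v₀²/(2g) = 1.7 × 8.82² / (2 × 9.81) ≈ 6.74 m.

h ≈ 6.74 m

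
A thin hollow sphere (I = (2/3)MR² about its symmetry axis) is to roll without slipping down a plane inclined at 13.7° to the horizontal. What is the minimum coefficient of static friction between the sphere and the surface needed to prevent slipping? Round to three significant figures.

μ_min ≈ 0.0975

Here I = (2/3)MR², so the shape factor k = I/(MR²) = 2/3.
Along the incline Mg sinθ − f = Ma, and torque about the center fR = Iα = kMR²(a/R) gives f = kMa.
These give a = g sinθ/(1+k) and the required friction f = kMg sinθ/(1+k).
With N = Mg cosθ, the no-slip condition f ≤ μN gives μ_min = f/N = k tanθ/(1+k).
μ_min = (2/3) × tan13.7° / 1.667 ≈ 0.0975.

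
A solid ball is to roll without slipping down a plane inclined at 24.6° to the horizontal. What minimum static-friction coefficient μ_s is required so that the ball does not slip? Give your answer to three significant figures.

For this body I = (2/5)MR², i.e. k = I/(MR²) = 0.4.
Translational: Mg sinθ − f = Ma. Rotational about the CM: fR = Iα = kMRa, so f = kMa.
These give a = g sinθ/(1+k) and the required friction f = kMg sinθ/(1+k).
The normal force is N = Mg cosθ, so μ_min = f/N = k tanθ/(1+k).
μ_min = 0.4 × tan24.6° / 1.4 ≈ 0.131.

μ_min ≈ 0.131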